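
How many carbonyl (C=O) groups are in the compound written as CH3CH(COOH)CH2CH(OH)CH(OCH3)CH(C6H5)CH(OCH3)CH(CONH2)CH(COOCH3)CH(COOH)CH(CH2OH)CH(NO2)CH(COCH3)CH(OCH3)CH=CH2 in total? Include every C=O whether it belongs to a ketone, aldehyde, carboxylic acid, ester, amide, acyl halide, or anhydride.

CH(COOH): carboxylic acid, 1 C=O (running total 1).
CH(CONH2): amide, 1 C=O (running total 2).
CH(COOCH3): ester, 1 C=O (running total 3).
CH(COOH): carboxylic acid, 1 C=O (running total 4).
CH(COCH3): ketone, 1 C=O (running total 5).

5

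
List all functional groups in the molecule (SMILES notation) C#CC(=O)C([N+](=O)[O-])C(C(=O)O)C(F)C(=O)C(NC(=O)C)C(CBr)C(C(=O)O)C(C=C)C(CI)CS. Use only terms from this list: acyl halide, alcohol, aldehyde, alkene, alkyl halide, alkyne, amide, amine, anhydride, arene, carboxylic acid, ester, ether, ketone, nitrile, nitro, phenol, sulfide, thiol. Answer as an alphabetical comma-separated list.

C≡C triple bond → alkyne.
–C(=O)– with carbon on both sides → ketone.
–NO2 on an sp³ carbon → nitro (the N=O is not a carbonyl).
pendant –COOH: carbonyl C bonded to C and –OH → carboxylic acid.
halogen on an sp³ carbon → alkyl halide.
–C(=O)– with carbon on both sides → ketone.
pendant –NHC(=O)CH3: N bonded to a carbonyl → amide (not amine).
pendant –CH2X: halogen on sp³ carbon → alkyl halide.
pendant –COOH: carbonyl C bonded to C and –OH → carboxylic acid.
pendant –CH=CH2: C=C double bond → alkene.
pendant –CH2X: halogen on sp³ carbon → alkyl halide.
–SH on an sp³ carbon → thiol.

alkene, alkyl halide, alkyne, amide, carboxylic acid, ketone, nitro, thiol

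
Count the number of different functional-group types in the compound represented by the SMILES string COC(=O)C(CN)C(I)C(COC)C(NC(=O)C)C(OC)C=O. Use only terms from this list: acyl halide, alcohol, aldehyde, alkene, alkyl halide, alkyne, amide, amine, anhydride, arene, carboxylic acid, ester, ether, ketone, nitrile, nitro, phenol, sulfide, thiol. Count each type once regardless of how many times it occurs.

6

Taking each segment in turn:
  CH3OOC: CH3O–C(=O)–: carbonyl C bonded to C and to –OCH3 → ester (not ketone + ether).
  CH(CH2NH2): pendant –CH2NH2: N on sp³ C, no adjacent C=O → amine.
  CH(I): halogen on an sp³ carbon → alkyl halide.
  CH(CH2OCH3): pendant –CH2OCH3: C–O–C linkage → ether.
  CH(NHCOCH3): pendant –NHC(=O)CH3: N bonded to a carbonyl → amide (not amine).
  CH(OCH3): pendant –OCH3: C–O–C with sp³ C, no adjacent C=O → ether.
  CHO: terminal –CHO: carbonyl C bonded to H and C → aldehyde.
Distinct types present: aldehyde, alkyl halide, amide, amine, ester, ether.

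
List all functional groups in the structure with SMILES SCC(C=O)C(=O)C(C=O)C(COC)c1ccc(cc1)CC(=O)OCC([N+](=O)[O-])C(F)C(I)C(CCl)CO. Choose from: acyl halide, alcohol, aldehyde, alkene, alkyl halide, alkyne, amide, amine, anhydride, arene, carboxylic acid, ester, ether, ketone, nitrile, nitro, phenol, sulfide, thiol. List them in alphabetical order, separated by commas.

alcohol, aldehyde, alkyl halide, arene, ester, ether, ketone, nitro, thiol

Reading the structure from left to right:
  HSCH2: –SH on an sp³ carbon → thiol.
  CH(CHO): pendant –CHO: carbonyl C bonded to C and H → aldehyde.
  CO: –C(=O)– with carbon on both sides → ketone.
  CH(CHO): pendant –CHO: carbonyl C bonded to C and H → aldehyde.
  CH(CH2OCH3): pendant –CH2OCH3: C–O–C linkage → ether.
  C6H4: para-disubstituted benzene ring → arene.
  CH2COOCH2: –C(=O)–O–C with C on the carbonyl side → ester.
  CH(NO2): –NO2 on an sp³ carbon → nitro (the N=O is not a carbonyl).
  CH(F): halogen on an sp³ carbon → alkyl halide.
  CH(I): halogen on an sp³ carbon → alkyl halide.
  CH(CH2Cl): pendant –CH2X: halogen on sp³ carbon → alkyl halide.
  CH2OH: –OH on an sp³ carbon → alcohol.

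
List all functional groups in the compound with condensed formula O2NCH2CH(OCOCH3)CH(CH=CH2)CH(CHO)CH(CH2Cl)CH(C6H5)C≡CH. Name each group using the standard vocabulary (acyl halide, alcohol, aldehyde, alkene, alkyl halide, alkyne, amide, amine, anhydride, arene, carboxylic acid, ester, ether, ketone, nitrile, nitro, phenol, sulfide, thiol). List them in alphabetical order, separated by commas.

aldehyde, alkene, alkyl halide, alkyne, arene, ester, nitro

Reading the structure from left to right:
  O2NCH2: –NO2 on carbon → nitro group.
  CH(OCOCH3): pendant –OC(=O)CH3: an acyloxy group → ester.
  CH(CH=CH2): pendant –CH=CH2: C=C double bond → alkene.
  CH(CHO): pendant –CHO: carbonyl C bonded to C and H → aldehyde.
  CH(CH2Cl): pendant –CH2X: halogen on sp³ carbon → alkyl halide.
  CH(C6H5): pendant –C6H5: benzene ring → arene.
  C≡CH: C≡C triple bond → alkyne.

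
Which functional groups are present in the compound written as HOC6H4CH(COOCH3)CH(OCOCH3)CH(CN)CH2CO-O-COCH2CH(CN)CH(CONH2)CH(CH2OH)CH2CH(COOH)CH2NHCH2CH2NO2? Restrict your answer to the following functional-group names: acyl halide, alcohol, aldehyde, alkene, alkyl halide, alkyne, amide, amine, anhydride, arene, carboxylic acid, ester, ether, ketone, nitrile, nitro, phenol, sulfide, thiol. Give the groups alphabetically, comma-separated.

alcohol, amide, amine, anhydride, arene, carboxylic acid, ester, nitrile, nitro, phenol

Working along the chain:
  HOC6H4: –OH attached directly to an aromatic ring → phenol (not alcohol); the ring itself is an arene.
  CH(COOCH3): pendant –COOCH3: carbonyl C bonded to C and –OCH3 → ester.
  CH(OCOCH3): pendant –OC(=O)CH3: an acyloxy group → ester.
  CH(CN): pendant –C≡N: nitrile.
  CH2CO-O-COCH2: two acyl groups sharing one oxygen, –C(=O)–O–C(=O)– → anhydride.
  CH(CN): pendant –C≡N: nitrile.
  CH(CONH2): pendant –CONH2: carbonyl C bonded to C and N → amide.
  CH(CH2OH): pendant –CH2OH on an sp³ backbone C → alcohol.
  CH(COOH): pendant –COOH: carbonyl C bonded to C and –OH → carboxylic acid.
  CH2NHCH2: C–N–C with sp³ carbons and no adjacent C=O → amine (secondary).
  CH2NO2: –NO2 on carbon → nitro group.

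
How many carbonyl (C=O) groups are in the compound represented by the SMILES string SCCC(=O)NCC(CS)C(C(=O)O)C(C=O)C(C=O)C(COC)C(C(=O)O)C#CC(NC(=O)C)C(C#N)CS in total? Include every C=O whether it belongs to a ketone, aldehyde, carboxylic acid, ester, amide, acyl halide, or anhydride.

6

CH2CONHCH2: amide, 1 C=O (running total 1).
CH(COOH): carboxylic acid, 1 C=O (running total 2).
CH(CHO): aldehyde, 1 C=O (running total 3).
CH(CHO): aldehyde, 1 C=O (running total 4).
CH(COOH): carboxylic acid, 1 C=O (running total 5).
CH(NHCOCH3): amide, 1 C=O (running total 6).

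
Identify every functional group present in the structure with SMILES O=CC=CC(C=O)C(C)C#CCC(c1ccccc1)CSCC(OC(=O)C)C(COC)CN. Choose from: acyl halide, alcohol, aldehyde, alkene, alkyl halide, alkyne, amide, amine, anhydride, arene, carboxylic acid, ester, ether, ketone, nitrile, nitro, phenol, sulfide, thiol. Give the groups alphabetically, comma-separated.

Working along the chain:
  OHC: terminal –CHO: carbonyl C bonded to H and C → aldehyde.
  CH=CH: C=C double bond → alkene.
  CH(CHO): pendant –CHO: carbonyl C bonded to C and H → aldehyde.
  C≡C: C≡C triple bond → alkyne.
  CH(C6H5): pendant –C6H5: benzene ring → arene.
  CH2SCH2: C–S–C linkage → sulfide (thioether).
  CH(OCOCH3): pendant –OC(=O)CH3: an acyloxy group → ester.
  CH(CH2OCH3): pendant –CH2OCH3: C–O–C linkage → ether.
  CH2NH2: –NH2 on an sp³ carbon with no adjacent C=O → amine.

aldehyde, alkene, alkyne, amine, arene, ester, ether, sulfide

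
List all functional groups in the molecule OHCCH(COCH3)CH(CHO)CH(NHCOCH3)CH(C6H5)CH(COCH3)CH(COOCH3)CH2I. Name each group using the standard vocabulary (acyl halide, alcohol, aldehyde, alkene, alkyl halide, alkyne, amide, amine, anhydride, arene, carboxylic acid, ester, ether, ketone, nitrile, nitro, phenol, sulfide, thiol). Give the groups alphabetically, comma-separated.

aldehyde, alkyl halide, amide, arene, ester, ketone

Reading the structure from left to right:
  OHC: terminal –CHO: carbonyl C bonded to H and C → aldehyde.
  CH(COCH3): pendant –COCH3: carbonyl C bonded to two carbons → ketone.
  CH(CHO): pendant –CHO: carbonyl C bonded to C and H → aldehyde.
  CH(NHCOCH3): pendant –NHC(=O)CH3: N bonded to a carbonyl → amide (not amine).
  CH(C6H5): pendant –C6H5: benzene ring → arene.
  CH(COCH3): pendant –COCH3: carbonyl C bonded to two carbons → ketone.
  CH(COOCH3): pendant –COOCH3: carbonyl C bonded to C and –OCH3 → ester.
  CH2I: halogen on an sp³ carbon → alkyl halide.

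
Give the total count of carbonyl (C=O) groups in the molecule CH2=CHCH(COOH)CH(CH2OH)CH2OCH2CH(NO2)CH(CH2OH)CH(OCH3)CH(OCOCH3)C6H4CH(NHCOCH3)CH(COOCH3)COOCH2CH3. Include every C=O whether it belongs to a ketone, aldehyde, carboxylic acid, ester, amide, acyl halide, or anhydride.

CH(COOH): carboxylic acid, 1 C=O (running total 1).
CH(OCOCH3): ester, 1 C=O (running total 2).
CH(NHCOCH3): amide, 1 C=O (running total 3).
CH(COOCH3): ester, 1 C=O (running total 4).
COOCH2CH3: ester, 1 C=O (running total 5).

5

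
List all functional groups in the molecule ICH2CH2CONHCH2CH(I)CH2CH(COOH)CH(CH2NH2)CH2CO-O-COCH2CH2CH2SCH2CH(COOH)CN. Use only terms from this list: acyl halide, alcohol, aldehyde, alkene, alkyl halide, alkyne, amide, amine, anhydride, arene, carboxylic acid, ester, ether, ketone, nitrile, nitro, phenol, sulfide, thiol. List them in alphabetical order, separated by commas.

alkyl halide, amide, amine, anhydride, carboxylic acid, nitrile, sulfide

halogen on an sp³ carbon → alkyl halide.
–C(=O)–N– linkage → amide (the N is not an amine).
halogen on an sp³ carbon → alkyl halide.
pendant –COOH: carbonyl C bonded to C and –OH → carboxylic acid.
pendant –CH2NH2: N on sp³ C, no adjacent C=O → amine.
two acyl groups sharing one oxygen, –C(=O)–O–C(=O)– → anhydride.
C–S–C linkage → sulfide (thioether).
pendant –COOH: carbonyl C bonded to C and –OH → carboxylic acid.
–C≡N: carbon triple-bonded to nitrogen → nitrile.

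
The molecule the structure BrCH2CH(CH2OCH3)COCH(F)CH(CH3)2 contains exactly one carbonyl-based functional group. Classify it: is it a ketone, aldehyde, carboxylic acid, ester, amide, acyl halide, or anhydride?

The carbonyl is in the CO segment: –C(=O)– with carbon on both sides → ketone.

ketone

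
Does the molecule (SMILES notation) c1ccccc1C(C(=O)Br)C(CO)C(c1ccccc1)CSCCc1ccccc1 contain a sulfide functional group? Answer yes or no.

Working along the chain:
  C6H5: C6H5– phenyl ring → arene.
  CH(COBr): pendant –C(=O)X: carbonyl C bonded to C and halogen → acyl halide.
  CH(CH2OH): pendant –CH2OH on an sp³ backbone C → alcohol.
  CH(C6H5): pendant –C6H5: benzene ring → arene.
  CH2SCH2: C–S–C linkage → sulfide (thioether).
  C6H5: –C6H5 phenyl ring → arene.
The CH2SCH2 segment supplies the sulfide: C–S–C linkage → sulfide (thioether).

yes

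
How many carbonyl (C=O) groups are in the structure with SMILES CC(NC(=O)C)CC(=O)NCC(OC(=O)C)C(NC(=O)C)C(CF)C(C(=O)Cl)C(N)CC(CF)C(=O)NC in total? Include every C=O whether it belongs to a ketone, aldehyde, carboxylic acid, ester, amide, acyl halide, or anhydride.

CH(NHCOCH3): amide, 1 C=O (running total 1).
CH2CONHCH2: amide, 1 C=O (running total 2).
CH(OCOCH3): ester, 1 C=O (running total 3).
CH(NHCOCH3): amide, 1 C=O (running total 4).
CH(COCl): acyl halide, 1 C=O (running total 5).
CONHCH3: amide, 1 C=O (running total 6).

6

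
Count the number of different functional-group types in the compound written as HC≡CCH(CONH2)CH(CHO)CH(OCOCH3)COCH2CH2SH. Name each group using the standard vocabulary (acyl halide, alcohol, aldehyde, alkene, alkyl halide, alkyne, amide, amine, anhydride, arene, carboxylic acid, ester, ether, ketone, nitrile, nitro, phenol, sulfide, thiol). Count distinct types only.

6

Working along the chain:
  HC≡C: C≡C triple bond → alkyne.
  CH(CONH2): pendant –CONH2: carbonyl C bonded to C and N → amide.
  CH(CHO): pendant –CHO: carbonyl C bonded to C and H → aldehyde.
  CH(OCOCH3): pendant –OC(=O)CH3: an acyloxy group → ester.
  CO: –C(=O)– with carbon on both sides → ketone.
  CH2SH: –SH on an sp³ carbon → thiol.
Distinct types present: aldehyde, alkyne, amide, ester, ketone, thiol.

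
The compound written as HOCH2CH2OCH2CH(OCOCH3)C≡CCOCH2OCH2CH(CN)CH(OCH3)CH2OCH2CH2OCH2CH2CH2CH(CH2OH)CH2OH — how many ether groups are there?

Working along the chain:
  HOCH2: HO– on an sp³ carbon → alcohol.
  CH2OCH2: C–O–C with sp³ carbons on both sides and no adjacent C=O → ether.
  CH(OCOCH3): pendant –OC(=O)CH3: an acyloxy group → ester.
  C≡C: C≡C triple bond → alkyne.
  CO: –C(=O)– with carbon on both sides → ketone.
  CH2OCH2: C–O–C with sp³ carbons on both sides and no adjacent C=O → ether.
  CH(CN): pendant –C≡N: nitrile.
  CH(OCH3): pendant –OCH3: C–O–C with sp³ C, no adjacent C=O → ether.
  CH2OCH2: C–O–C with sp³ carbons on both sides and no adjacent C=O → ether.
  CH2OCH2: C–O–C with sp³ carbons on both sides and no adjacent C=O → ether.
  CH(CH2OH): pendant –CH2OH on an sp³ backbone C → alcohol.
  CH2OH: –OH on an sp³ carbon → alcohol.
Ether appears at: CH2OCH2, CH2OCH2, CH(OCH3), CH2OCH2, CH2OCH2 → 5.

5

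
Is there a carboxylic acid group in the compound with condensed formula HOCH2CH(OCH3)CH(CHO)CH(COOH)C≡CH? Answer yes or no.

yes

Taking each segment in turn:
  HOCH2: HO– on an sp³ carbon → alcohol.
  CH(OCH3): pendant –OCH3: C–O–C with sp³ C, no adjacent C=O → ether.
  CH(CHO): pendant –CHO: carbonyl C bonded to C and H → aldehyde.
  CH(COOH): pendant –COOH: carbonyl C bonded to C and –OH → carboxylic acid.
  C≡CH: C≡C triple bond → alkyne.
The CH(COOH) segment supplies the carboxylic acid: pendant –COOH: carbonyl C bonded to C and –OH → carboxylic acid.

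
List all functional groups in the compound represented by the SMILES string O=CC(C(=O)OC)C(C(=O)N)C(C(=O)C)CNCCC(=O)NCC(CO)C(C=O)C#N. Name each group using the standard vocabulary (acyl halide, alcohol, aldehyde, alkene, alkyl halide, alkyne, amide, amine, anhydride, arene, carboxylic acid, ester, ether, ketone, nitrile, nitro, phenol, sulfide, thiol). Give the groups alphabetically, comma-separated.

alcohol, aldehyde, amide, amine, ester, ketone, nitrile

terminal –CHO: carbonyl C bonded to H and C → aldehyde.
pendant –COOCH3: carbonyl C bonded to C and –OCH3 → ester.
pendant –CONH2: carbonyl C bonded to C and N → amide.
pendant –COCH3: carbonyl C bonded to two carbons → ketone.
C–N–C with sp³ carbons and no adjacent C=O → amine (secondary).
–C(=O)–N– linkage → amide (the N is not an amine).
pendant –CH2OH on an sp³ backbone C → alcohol.
pendant –CHO: carbonyl C bonded to C and H → aldehyde.
–C≡N: carbon triple-bonded to nitrogen → nitrile.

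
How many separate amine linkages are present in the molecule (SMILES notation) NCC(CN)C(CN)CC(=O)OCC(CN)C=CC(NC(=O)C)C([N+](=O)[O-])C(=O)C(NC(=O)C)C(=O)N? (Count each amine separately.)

4

Taking each segment in turn:
  H2NCH2: –NH2 on an sp³ carbon with no adjacent C=O → amine.
  CH(CH2NH2): pendant –CH2NH2: N on sp³ C, no adjacent C=O → amine.
  CH(CH2NH2): pendant –CH2NH2: N on sp³ C, no adjacent C=O → amine.
  CH2COOCH2: –C(=O)–O–C with C on the carbonyl side → ester.
  CH(CH2NH2): pendant –CH2NH2: N on sp³ C, no adjacent C=O → amine.
  CH=CH: C=C double bond → alkene.
  CH(NHCOCH3): pendant –NHC(=O)CH3: N bonded to a carbonyl → amide (not amine).
  CH(NO2): –NO2 on an sp³ carbon → nitro (the N=O is not a carbonyl).
  CO: –C(=O)– with carbon on both sides → ketone.
  CH(NHCOCH3): pendant –NHC(=O)CH3: N bonded to a carbonyl → amide (not amine).
  CONH2: –C(=O)NH2: carbonyl C bonded to C and to N → amide (the N is not a separate amine).
Amine appears at: H2NCH2, CH(CH2NH2), CH(CH2NH2), CH(CH2NH2) → 4.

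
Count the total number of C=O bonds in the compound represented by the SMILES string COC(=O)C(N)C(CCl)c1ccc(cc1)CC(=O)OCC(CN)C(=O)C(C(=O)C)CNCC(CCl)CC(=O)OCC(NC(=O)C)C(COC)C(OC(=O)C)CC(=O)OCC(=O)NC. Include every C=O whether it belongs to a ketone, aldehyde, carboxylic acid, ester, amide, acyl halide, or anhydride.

CH3OOC: ester, 1 C=O (running total 1).
CH2COOCH2: ester, 1 C=O (running total 2).
CO: ketone, 1 C=O (running total 3).
CH(COCH3): ketone, 1 C=O (running total 4).
CH2COOCH2: ester, 1 C=O (running total 5).
CH(NHCOCH3): amide, 1 C=O (running total 6).
CH(OCOCH3): ester, 1 C=O (running total 7).
CH2COOCH2: ester, 1 C=O (running total 8).
CONHCH3: amide, 1 C=O (running total 9).

9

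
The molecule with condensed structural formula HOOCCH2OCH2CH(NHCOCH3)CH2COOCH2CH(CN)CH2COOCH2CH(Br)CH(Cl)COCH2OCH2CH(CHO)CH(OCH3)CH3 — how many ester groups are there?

Working along the chain:
  HOOC: –COOH: carbonyl C bonded to –OH and C → carboxylic acid (the –OH is not a separate alcohol).
  CH2OCH2: C–O–C with sp³ carbons on both sides and no adjacent C=O → ether.
  CH(NHCOCH3): pendant –NHC(=O)CH3: N bonded to a carbonyl → amide (not amine).
  CH2COOCH2: –C(=O)–O–C with C on the carbonyl side → ester.
  CH(CN): pendant –C≡N: nitrile.
  CH2COOCH2: –C(=O)–O–C with C on the carbonyl side → ester.
  CH(Br): halogen on an sp³ carbon → alkyl halide.
  CH(Cl): halogen on an sp³ carbon → alkyl halide.
  CO: –C(=O)– with carbon on both sides → ketone.
  CH2OCH2: C–O–C with sp³ carbons on both sides and no adjacent C=O → ether.
  CH(CHO): pendant –CHO: carbonyl C bonded to C and H → aldehyde.
  CH(OCH3): pendant –OCH3: C–O–C with sp³ C, no adjacent C=O → ether.
Ester appears at: CH2COOCH2, CH2COOCH2 → 2.

2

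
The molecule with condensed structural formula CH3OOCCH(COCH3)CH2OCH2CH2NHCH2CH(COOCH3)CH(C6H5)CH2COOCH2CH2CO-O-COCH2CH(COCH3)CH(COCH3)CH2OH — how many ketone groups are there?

CH3O–C(=O)–: carbonyl C bonded to C and to –OCH3 → ester (not ketone + ether).
pendant –COCH3: carbonyl C bonded to two carbons → ketone.
C–O–C with sp³ carbons on both sides and no adjacent C=O → ether.
C–N–C with sp³ carbons and no adjacent C=O → amine (secondary).
pendant –COOCH3: carbonyl C bonded to C and –OCH3 → ester.
pendant –C6H5: benzene ring → arene.
–C(=O)–O–C with C on the carbonyl side → ester.
two acyl groups sharing one oxygen, –C(=O)–O–C(=O)– → anhydride.
pendant –COCH3: carbonyl C bonded to two carbons → ketone.
pendant –COCH3: carbonyl C bonded to two carbons → ketone.
–OH on an sp³ carbon → alcohol.
Ketone appears at: CH(COCH3), CH(COCH3), CH(COCH3) → 3.

3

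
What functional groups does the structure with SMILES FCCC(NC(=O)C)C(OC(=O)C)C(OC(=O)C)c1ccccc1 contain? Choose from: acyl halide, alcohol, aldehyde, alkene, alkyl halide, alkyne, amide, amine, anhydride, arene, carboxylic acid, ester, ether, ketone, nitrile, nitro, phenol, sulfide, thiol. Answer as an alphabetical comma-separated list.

halogen on an sp³ carbon → alkyl halide.
pendant –NHC(=O)CH3: N bonded to a carbonyl → amide (not amine).
pendant –OC(=O)CH3: an acyloxy group → ester.
pendant –OC(=O)CH3: an acyloxy group → ester.
–C6H5 phenyl ring → arene.

alkyl halide, amide, arene, ester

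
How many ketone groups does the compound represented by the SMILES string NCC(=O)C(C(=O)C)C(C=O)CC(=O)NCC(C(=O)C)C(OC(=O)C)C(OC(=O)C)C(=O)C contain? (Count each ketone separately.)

4

Taking each segment in turn:
  H2NCH2: –NH2 on an sp³ carbon with no adjacent C=O → amine.
  CO: –C(=O)– with carbon on both sides → ketone.
  CH(COCH3): pendant –COCH3: carbonyl C bonded to two carbons → ketone.
  CH(CHO): pendant –CHO: carbonyl C bonded to C and H → aldehyde.
  CH2CONHCH2: –C(=O)–N– linkage → amide (the N is not an amine).
  CH(COCH3): pendant –COCH3: carbonyl C bonded to two carbons → ketone.
  CH(OCOCH3): pendant –OC(=O)CH3: an acyloxy group → ester.
  CH(OCOCH3): pendant –OC(=O)CH3: an acyloxy group → ester.
  CO: –C(=O)– with carbon on both sides → ketone.
Ketone appears at: CO, CH(COCH3), CH(COCH3), CO → 4.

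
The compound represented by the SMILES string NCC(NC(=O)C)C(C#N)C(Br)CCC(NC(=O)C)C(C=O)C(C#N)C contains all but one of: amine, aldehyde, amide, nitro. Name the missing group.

amide: present (CH(NHCOCH3) — pendant –NHC(=O)CH3: N bonded to a carbonyl → amide (not amine)).
amine: present (H2NCH2 — –NH2 on an sp³ carbon with no adjacent C=O → amine).
aldehyde: present (CH(CHO) — pendant –CHO: carbonyl C bonded to C and H → aldehyde).
nitro: no segment matches this pattern.

nitro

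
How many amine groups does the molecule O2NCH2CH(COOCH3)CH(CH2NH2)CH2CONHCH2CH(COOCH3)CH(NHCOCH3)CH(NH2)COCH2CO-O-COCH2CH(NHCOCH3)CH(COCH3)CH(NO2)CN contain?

2

Working along the chain:
  O2NCH2: –NO2 on carbon → nitro group.
  CH(COOCH3): pendant –COOCH3: carbonyl C bonded to C and –OCH3 → ester.
  CH(CH2NH2): pendant –CH2NH2: N on sp³ C, no adjacent C=O → amine.
  CH2CONHCH2: –C(=O)–N– linkage → amide (the N is not an amine).
  CH(COOCH3): pendant –COOCH3: carbonyl C bonded to C and –OCH3 → ester.
  CH(NHCOCH3): pendant –NHC(=O)CH3: N bonded to a carbonyl → amide (not amine).
  CH(NH2): –NH2 on an sp³ carbon with no adjacent C=O → amine.
  CO: –C(=O)– with carbon on both sides → ketone.
  CH2CO-O-COCH2: two acyl groups sharing one oxygen, –C(=O)–O–C(=O)– → anhydride.
  CH(NHCOCH3): pendant –NHC(=O)CH3: N bonded to a carbonyl → amide (not amine).
  CH(COCH3): pendant –COCH3: carbonyl C bonded to two carbons → ketone.
  CH(NO2): –NO2 on an sp³ carbon → nitro (the N=O is not a carbonyl).
  CN: –C≡N: carbon triple-bonded to nitrogen → nitrile.
Amine appears at: CH(CH2NH2), CH(NH2) → 2.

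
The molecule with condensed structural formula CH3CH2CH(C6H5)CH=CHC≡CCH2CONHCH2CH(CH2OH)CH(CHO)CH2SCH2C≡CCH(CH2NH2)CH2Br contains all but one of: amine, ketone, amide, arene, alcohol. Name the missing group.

amide: present (CH2CONHCH2 — –C(=O)–N– linkage → amide (the N is not an amine)).
arene: present (CH(C6H5) — pendant –C6H5: benzene ring → arene).
amine: present (CH(CH2NH2) — pendant –CH2NH2: N on sp³ C, no adjacent C=O → amine).
alcohol: present (CH(CH2OH) — pendant –CH2OH on an sp³ backbone C → alcohol).
ketone: absent. In CH2CONHCH2, the C=O is bonded to nitrogen, which defines an amide, not a ketone. In CH(CHO), the carbonyl carbon carries an H, so it is an aldehyde, not a ketone.

ketone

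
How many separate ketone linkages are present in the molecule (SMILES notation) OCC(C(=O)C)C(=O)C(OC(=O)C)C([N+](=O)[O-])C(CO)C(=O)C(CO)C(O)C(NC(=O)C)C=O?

3

HO– on an sp³ carbon → alcohol.
pendant –COCH3: carbonyl C bonded to two carbons → ketone.
–C(=O)– with carbon on both sides → ketone.
pendant –OC(=O)CH3: an acyloxy group → ester.
–NO2 on an sp³ carbon → nitro (the N=O is not a carbonyl).
pendant –CH2OH on an sp³ backbone C → alcohol.
–C(=O)– with carbon on both sides → ketone.
pendant –CH2OH on an sp³ backbone C → alcohol.
–OH on an sp³ carbon → alcohol (secondary).
pendant –NHC(=O)CH3: N bonded to a carbonyl → amide (not amine).
terminal –CHO: carbonyl C bonded to H and C → aldehyde.
Ketone appears at: CH(COCH3), CO, CO → 3.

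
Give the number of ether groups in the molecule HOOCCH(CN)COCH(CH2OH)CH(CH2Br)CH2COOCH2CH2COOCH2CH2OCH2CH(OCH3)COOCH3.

2

Taking each segment in turn:
  HOOC: –COOH: carbonyl C bonded to –OH and C → carboxylic acid (the –OH is not a separate alcohol).
  CH(CN): pendant –C≡N: nitrile.
  CO: –C(=O)– with carbon on both sides → ketone.
  CH(CH2OH): pendant –CH2OH on an sp³ backbone C → alcohol.
  CH(CH2Br): pendant –CH2X: halogen on sp³ carbon → alkyl halide.
  CH2COOCH2: –C(=O)–O–C with C on the carbonyl side → ester.
  CH2COOCH2: –C(=O)–O–C with C on the carbonyl side → ester.
  CH2OCH2: C–O–C with sp³ carbons on both sides and no adjacent C=O → ether.
  CH(OCH3): pendant –OCH3: C–O–C with sp³ C, no adjacent C=O → ether.
  COOCH3: –C(=O)OCH3: carbonyl C bonded to C and to –OCH3 → ester (not ketone + ether).
Ether appears at: CH2OCH2, CH(OCH3) → 2.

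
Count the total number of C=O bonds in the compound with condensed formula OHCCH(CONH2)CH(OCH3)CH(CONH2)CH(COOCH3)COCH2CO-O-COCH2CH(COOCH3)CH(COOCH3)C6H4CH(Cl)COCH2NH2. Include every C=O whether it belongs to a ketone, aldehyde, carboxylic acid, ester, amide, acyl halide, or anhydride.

10

OHC: aldehyde, 1 C=O (running total 1).
CH(CONH2): amide, 1 C=O (running total 2).
CH(CONH2): amide, 1 C=O (running total 3).
CH(COOCH3): ester, 1 C=O (running total 4).
CO: ketone, 1 C=O (running total 5).
CH2CO-O-COCH2: anhydride, 2 C=O (running total 7).
CH(COOCH3): ester, 1 C=O (running total 8).
CH(COOCH3): ester, 1 C=O (running total 9).
CO: ketone, 1 C=O (running total 10).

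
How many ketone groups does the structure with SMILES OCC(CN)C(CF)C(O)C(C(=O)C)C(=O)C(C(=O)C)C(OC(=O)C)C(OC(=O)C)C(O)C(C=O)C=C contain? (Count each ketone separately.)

Taking each segment in turn:
  HOCH2: HO– on an sp³ carbon → alcohol.
  CH(CH2NH2): pendant –CH2NH2: N on sp³ C, no adjacent C=O → amine.
  CH(CH2F): pendant –CH2X: halogen on sp³ carbon → alkyl halide.
  CH(OH): –OH on an sp³ carbon → alcohol (secondary).
  CH(COCH3): pendant –COCH3: carbonyl C bonded to two carbons → ketone.
  CO: –C(=O)– with carbon on both sides → ketone.
  CH(COCH3): pendant –COCH3: carbonyl C bonded to two carbons → ketone.
  CH(OCOCH3): pendant –OC(=O)CH3: an acyloxy group → ester.
  CH(OCOCH3): pendant –OC(=O)CH3: an acyloxy group → ester.
  CH(OH): –OH on an sp³ carbon → alcohol (secondary).
  CH(CHO): pendant –CHO: carbonyl C bonded to C and H → aldehyde.
  CH=CH2: C=C double bond → alkene.
Ketone appears at: CH(COCH3), CO, CH(COCH3) → 3.

3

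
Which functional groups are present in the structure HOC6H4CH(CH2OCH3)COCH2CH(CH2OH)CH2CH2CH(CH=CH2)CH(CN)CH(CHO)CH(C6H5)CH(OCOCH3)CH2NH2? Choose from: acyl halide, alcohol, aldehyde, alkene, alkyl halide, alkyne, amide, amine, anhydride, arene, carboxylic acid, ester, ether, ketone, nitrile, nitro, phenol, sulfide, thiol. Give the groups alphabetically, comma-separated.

alcohol, aldehyde, alkene, amine, arene, ester, ether, ketone, nitrile, phenol

Working along the chain:
  HOC6H4: –OH attached directly to an aromatic ring → phenol (not alcohol); the ring itself is an arene.
  CH(CH2OCH3): pendant –CH2OCH3: C–O–C linkage → ether.
  CO: –C(=O)– with carbon on both sides → ketone.
  CH(CH2OH): pendant –CH2OH on an sp³ backbone C → alcohol.
  CH(CH=CH2): pendant –CH=CH2: C=C double bond → alkene.
  CH(CN): pendant –C≡N: nitrile.
  CH(CHO): pendant –CHO: carbonyl C bonded to C and H → aldehyde.
  CH(C6H5): pendant –C6H5: benzene ring → arene.
  CH(OCOCH3): pendant –OC(=O)CH3: an acyloxy group → ester.
  CH2NH2: –NH2 on an sp³ carbon with no adjacent C=O → amine.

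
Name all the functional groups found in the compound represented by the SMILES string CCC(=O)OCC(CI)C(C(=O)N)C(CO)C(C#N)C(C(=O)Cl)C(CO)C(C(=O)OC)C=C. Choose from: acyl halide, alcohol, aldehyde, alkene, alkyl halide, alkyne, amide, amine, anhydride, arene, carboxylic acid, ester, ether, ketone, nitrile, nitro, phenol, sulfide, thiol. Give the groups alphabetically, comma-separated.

Working along the chain:
  CH2COOCH2: –C(=O)–O–C with C on the carbonyl side → ester.
  CH(CH2I): pendant –CH2X: halogen on sp³ carbon → alkyl halide.
  CH(CONH2): pendant –CONH2: carbonyl C bonded to C and N → amide.
  CH(CH2OH): pendant –CH2OH on an sp³ backbone C → alcohol.
  CH(CN): pendant –C≡N: nitrile.
  CH(COCl): pendant –C(=O)X: carbonyl C bonded to C and halogen → acyl halide.
  CH(CH2OH): pendant –CH2OH on an sp³ backbone C → alcohol.
  CH(COOCH3): pendant –COOCH3: carbonyl C bonded to C and –OCH3 → ester.
  CH=CH2: C=C double bond → alkene.

acyl halide, alcohol, alkene, alkyl halide, amide, ester, nitrile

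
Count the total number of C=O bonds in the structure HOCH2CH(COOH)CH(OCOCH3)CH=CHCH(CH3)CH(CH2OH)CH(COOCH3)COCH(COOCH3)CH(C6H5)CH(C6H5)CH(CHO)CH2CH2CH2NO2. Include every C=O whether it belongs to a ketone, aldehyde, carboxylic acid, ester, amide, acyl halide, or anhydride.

6

CH(COOH): carboxylic acid, 1 C=O (running total 1).
CH(OCOCH3): ester, 1 C=O (running total 2).
CH(COOCH3): ester, 1 C=O (running total 3).
CO: ketone, 1 C=O (running total 4).
CH(COOCH3): ester, 1 C=O (running total 5).
CH(CHO): aldehyde, 1 C=O (running total 6).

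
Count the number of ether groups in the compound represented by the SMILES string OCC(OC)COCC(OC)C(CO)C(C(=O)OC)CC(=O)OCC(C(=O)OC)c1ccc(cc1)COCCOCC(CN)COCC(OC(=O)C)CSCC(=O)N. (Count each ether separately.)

6

Working along the chain:
  HOCH2: HO– on an sp³ carbon → alcohol.
  CH(OCH3): pendant –OCH3: C–O–C with sp³ C, no adjacent C=O → ether.
  CH2OCH2: C–O–C with sp³ carbons on both sides and no adjacent C=O → ether.
  CH(OCH3): pendant –OCH3: C–O–C with sp³ C, no adjacent C=O → ether.
  CH(CH2OH): pendant –CH2OH on an sp³ backbone C → alcohol.
  CH(COOCH3): pendant –COOCH3: carbonyl C bonded to C and –OCH3 → ester.
  CH2COOCH2: –C(=O)–O–C with C on the carbonyl side → ester.
  CH(COOCH3): pendant –COOCH3: carbonyl C bonded to C and –OCH3 → ester.
  C6H4: para-disubstituted benzene ring → arene.
  CH2OCH2: C–O–C with sp³ carbons on both sides and no adjacent C=O → ether.
  CH2OCH2: C–O–C with sp³ carbons on both sides and no adjacent C=O → ether.
  CH(CH2NH2): pendant –CH2NH2: N on sp³ C, no adjacent C=O → amine.
  CH2OCH2: C–O–C with sp³ carbons on both sides and no adjacent C=O → ether.
  CH(OCOCH3): pendant –OC(=O)CH3: an acyloxy group → ester.
  CH2SCH2: C–S–C linkage → sulfide (thioether).
  CONH2: –C(=O)NH2: carbonyl C bonded to C and to N → amide (the N is not a separate amine).
Ether appears at: CH(OCH3), CH2OCH2, CH(OCH3), CH2OCH2, CH2OCH2, CH2OCH2 → 6.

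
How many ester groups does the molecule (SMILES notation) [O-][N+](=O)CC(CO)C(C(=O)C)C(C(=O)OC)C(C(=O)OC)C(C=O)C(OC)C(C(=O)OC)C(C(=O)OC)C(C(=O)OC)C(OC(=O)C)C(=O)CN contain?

6

Taking each segment in turn:
  O2NCH2: –NO2 on carbon → nitro group.
  CH(CH2OH): pendant –CH2OH on an sp³ backbone C → alcohol.
  CH(COCH3): pendant –COCH3: carbonyl C bonded to two carbons → ketone.
  CH(COOCH3): pendant –COOCH3: carbonyl C bonded to C and –OCH3 → ester.
  CH(COOCH3): pendant –COOCH3: carbonyl C bonded to C and –OCH3 → ester.
  CH(CHO): pendant –CHO: carbonyl C bonded to C and H → aldehyde.
  CH(OCH3): pendant –OCH3: C–O–C with sp³ C, no adjacent C=O → ether.
  CH(COOCH3): pendant –COOCH3: carbonyl C bonded to C and –OCH3 → ester.
  CH(COOCH3): pendant –COOCH3: carbonyl C bonded to C and –OCH3 → ester.
  CH(COOCH3): pendant –COOCH3: carbonyl C bonded to C and –OCH3 → ester.
  CH(OCOCH3): pendant –OC(=O)CH3: an acyloxy group → ester.
  CO: –C(=O)– with carbon on both sides → ketone.
  CH2NH2: –NH2 on an sp³ carbon with no adjacent C=O → amine.
Ester appears at: CH(COOCH3), CH(COOCH3), CH(COOCH3), CH(COOCH3), CH(COOCH3), CH(OCOCH3) → 6.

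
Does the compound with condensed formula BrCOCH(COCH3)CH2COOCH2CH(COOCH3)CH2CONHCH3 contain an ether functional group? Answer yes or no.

no

–C(=O)Br: carbonyl C bonded to C and to a halogen → acyl halide (not alkyl halide).
pendant –COCH3: carbonyl C bonded to two carbons → ketone.
–C(=O)–O–C with C on the carbonyl side → ester.
pendant –COOCH3: carbonyl C bonded to C and –OCH3 → ester.
–C(=O)NHCH3: carbonyl C bonded to C and to N → amide (the N is not an amine).
In each of CH2COOCH2 and CH(COOCH3), the C–O–C oxygen is adjacent to a C=O, so it belongs to an ester, not an ether.
The groups actually present are: acyl halide, amide, ester, ketone.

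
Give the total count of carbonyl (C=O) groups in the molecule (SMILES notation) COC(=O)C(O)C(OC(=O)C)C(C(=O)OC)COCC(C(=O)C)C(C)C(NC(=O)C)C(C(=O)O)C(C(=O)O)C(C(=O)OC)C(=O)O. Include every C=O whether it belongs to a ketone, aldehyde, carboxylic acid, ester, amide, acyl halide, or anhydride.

CH3OOC: ester, 1 C=O (running total 1).
CH(OCOCH3): ester, 1 C=O (running total 2).
CH(COOCH3): ester, 1 C=O (running total 3).
CH(COCH3): ketone, 1 C=O (running total 4).
CH(NHCOCH3): amide, 1 C=O (running total 5).
CH(COOH): carboxylic acid, 1 C=O (running total 6).
CH(COOH): carboxylic acid, 1 C=O (running total 7).
CH(COOCH3): ester, 1 C=O (running total 8).
COOH: carboxylic acid, 1 C=O (running total 9).

9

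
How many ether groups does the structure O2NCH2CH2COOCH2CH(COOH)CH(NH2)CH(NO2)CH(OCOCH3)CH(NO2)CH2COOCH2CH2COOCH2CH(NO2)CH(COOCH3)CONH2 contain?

–NO2 on carbon → nitro group.
–C(=O)–O–C with C on the carbonyl side → ester.
pendant –COOH: carbonyl C bonded to C and –OH → carboxylic acid.
–NH2 on an sp³ carbon with no adjacent C=O → amine.
–NO2 on an sp³ carbon → nitro (the N=O is not a carbonyl).
pendant –OC(=O)CH3: an acyloxy group → ester.
–NO2 on an sp³ carbon → nitro (the N=O is not a carbonyl).
–C(=O)–O–C with C on the carbonyl side → ester.
–C(=O)–O–C with C on the carbonyl side → ester.
–NO2 on an sp³ carbon → nitro (the N=O is not a carbonyl).
pendant –COOCH3: carbonyl C bonded to C and –OCH3 → ester.
–C(=O)NH2: carbonyl C bonded to C and to N → amide (the N is not a separate amine).
No segment is a ether: CH2COOCH2 is ester, not ether; CH(OCOCH3) is ester, not ether; CH2COOCH2 is ester, not ether. → 0.

0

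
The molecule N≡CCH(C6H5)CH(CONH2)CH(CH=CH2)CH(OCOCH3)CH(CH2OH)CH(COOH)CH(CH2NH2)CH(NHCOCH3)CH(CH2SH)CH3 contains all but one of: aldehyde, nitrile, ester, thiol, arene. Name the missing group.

aldehyde

arene: present (CH(C6H5) — pendant –C6H5: benzene ring → arene).
ester: present (CH(OCOCH3) — pendant –OC(=O)CH3: an acyloxy group → ester).
nitrile: present (N≡C — N≡C–: carbon triple-bonded to nitrogen → nitrile).
thiol: present (CH(CH2SH) — pendant –CH2SH → thiol).
aldehyde: absent. In CH(COOH), the carbonyl carbon bears –OH, not –H, so it is a carboxylic acid.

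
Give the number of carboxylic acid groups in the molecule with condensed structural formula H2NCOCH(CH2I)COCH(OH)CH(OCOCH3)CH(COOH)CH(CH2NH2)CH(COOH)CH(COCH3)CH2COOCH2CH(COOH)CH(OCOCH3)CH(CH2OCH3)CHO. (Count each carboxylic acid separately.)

3

Taking each segment in turn:
  H2NCO: –C(=O)NH2: carbonyl C bonded to C and to N → amide (the N is not a separate amine).
  CH(CH2I): pendant –CH2X: halogen on sp³ carbon → alkyl halide.
  CO: –C(=O)– with carbon on both sides → ketone.
  CH(OH): –OH on an sp³ carbon → alcohol (secondary).
  CH(OCOCH3): pendant –OC(=O)CH3: an acyloxy group → ester.
  CH(COOH): pendant –COOH: carbonyl C bonded to C and –OH → carboxylic acid.
  CH(CH2NH2): pendant –CH2NH2: N on sp³ C, no adjacent C=O → amine.
  CH(COOH): pendant –COOH: carbonyl C bonded to C and –OH → carboxylic acid.
  CH(COCH3): pendant –COCH3: carbonyl C bonded to two carbons → ketone.
  CH2COOCH2: –C(=O)–O–C with C on the carbonyl side → ester.
  CH(COOH): pendant –COOH: carbonyl C bonded to C and –OH → carboxylic acid.
  CH(OCOCH3): pendant –OC(=O)CH3: an acyloxy group → ester.
  CH(CH2OCH3): pendant –CH2OCH3: C–O–C linkage → ether.
  CHO: terminal –CHO: carbonyl C bonded to H and C → aldehyde.
Carboxylic acid appears at: CH(COOH), CH(COOH), CH(COOH) → 3.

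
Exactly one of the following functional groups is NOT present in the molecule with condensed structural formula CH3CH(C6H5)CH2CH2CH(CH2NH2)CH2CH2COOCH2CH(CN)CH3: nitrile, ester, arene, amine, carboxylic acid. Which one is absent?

carboxylic acid

amine: present (CH(CH2NH2) — pendant –CH2NH2: N on sp³ C, no adjacent C=O → amine).
nitrile: present (CH(CN) — pendant –C≡N: nitrile).
ester: present (CH2COOCH2 — –C(=O)–O–C with C on the carbonyl side → ester).
arene: present (CH(C6H5) — pendant –C6H5: benzene ring → arene).
carboxylic acid: absent. In CH2COOCH2, the acyl oxygen is bonded to carbon (–O–C), not to H, so this is an ester.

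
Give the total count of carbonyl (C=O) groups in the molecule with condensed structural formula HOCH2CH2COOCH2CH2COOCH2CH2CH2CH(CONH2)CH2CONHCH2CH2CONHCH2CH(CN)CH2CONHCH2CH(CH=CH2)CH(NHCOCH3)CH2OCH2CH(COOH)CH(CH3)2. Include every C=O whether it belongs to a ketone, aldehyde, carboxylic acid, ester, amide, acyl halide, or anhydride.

8

CH2COOCH2: ester, 1 C=O (running total 1).
CH2COOCH2: ester, 1 C=O (running total 2).
CH(CONH2): amide, 1 C=O (running total 3).
CH2CONHCH2: amide, 1 C=O (running total 4).
CH2CONHCH2: amide, 1 C=O (running total 5).
CH2CONHCH2: amide, 1 C=O (running total 6).
CH(NHCOCH3): amide, 1 C=O (running total 7).
CH(COOH): carboxylic acid, 1 C=O (running total 8).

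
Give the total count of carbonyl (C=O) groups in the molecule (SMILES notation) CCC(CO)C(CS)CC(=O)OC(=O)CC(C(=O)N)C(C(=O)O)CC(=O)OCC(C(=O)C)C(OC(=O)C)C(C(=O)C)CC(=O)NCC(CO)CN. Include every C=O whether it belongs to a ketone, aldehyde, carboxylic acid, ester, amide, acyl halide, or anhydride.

CH2CO-O-COCH2: anhydride, 2 C=O (running total 2).
CH(CONH2): amide, 1 C=O (running total 3).
CH(COOH): carboxylic acid, 1 C=O (running total 4).
CH2COOCH2: ester, 1 C=O (running total 5).
CH(COCH3): ketone, 1 C=O (running total 6).
CH(OCOCH3): ester, 1 C=O (running total 7).
CH(COCH3): ketone, 1 C=O (running total 8).
CH2CONHCH2: amide, 1 C=O (running total 9).

9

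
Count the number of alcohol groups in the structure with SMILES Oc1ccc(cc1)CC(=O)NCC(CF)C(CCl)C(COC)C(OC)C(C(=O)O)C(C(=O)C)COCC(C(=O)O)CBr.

–OH attached directly to an aromatic ring → phenol (not alcohol); the ring itself is an arene.
–C(=O)–N– linkage → amide (the N is not an amine).
pendant –CH2X: halogen on sp³ carbon → alkyl halide.
pendant –CH2X: halogen on sp³ carbon → alkyl halide.
pendant –CH2OCH3: C–O–C linkage → ether.
pendant –OCH3: C–O–C with sp³ C, no adjacent C=O → ether.
pendant –COOH: carbonyl C bonded to C and –OH → carboxylic acid.
pendant –COCH3: carbonyl C bonded to two carbons → ketone.
C–O–C with sp³ carbons on both sides and no adjacent C=O → ether.
pendant –COOH: carbonyl C bonded to C and –OH → carboxylic acid.
halogen on an sp³ carbon → alkyl halide.
No segment is a alcohol: HOC6H4 is arene/phenol, not alcohol; CH(CH2OCH3) is ether, not alcohol; CH(OCH3) is ether, not alcohol. → 0.

0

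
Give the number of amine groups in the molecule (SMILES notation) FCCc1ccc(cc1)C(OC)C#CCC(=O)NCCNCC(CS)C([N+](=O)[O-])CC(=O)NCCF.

1

halogen on an sp³ carbon → alkyl halide.
para-disubstituted benzene ring → arene.
pendant –OCH3: C–O–C with sp³ C, no adjacent C=O → ether.
C≡C triple bond → alkyne.
–C(=O)–N– linkage → amide (the N is not an amine).
C–N–C with sp³ carbons and no adjacent C=O → amine (secondary).
pendant –CH2SH → thiol.
–NO2 on an sp³ carbon → nitro (the N=O is not a carbonyl).
–C(=O)–N– linkage → amide (the N is not an amine).
halogen on an sp³ carbon → alkyl halide.
Amine appears at: CH2NHCH2 → 1.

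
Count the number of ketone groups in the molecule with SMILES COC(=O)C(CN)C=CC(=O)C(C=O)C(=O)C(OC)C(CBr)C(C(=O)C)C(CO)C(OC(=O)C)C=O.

Working along the chain:
  CH3OOC: CH3O–C(=O)–: carbonyl C bonded to C and to –OCH3 → ester (not ketone + ether).
  CH(CH2NH2): pendant –CH2NH2: N on sp³ C, no adjacent C=O → amine.
  CH=CH: C=C double bond → alkene.
  CO: –C(=O)– with carbon on both sides → ketone.
  CH(CHO): pendant –CHO: carbonyl C bonded to C and H → aldehyde.
  CO: –C(=O)– with carbon on both sides → ketone.
  CH(OCH3): pendant –OCH3: C–O–C with sp³ C, no adjacent C=O → ether.
  CH(CH2Br): pendant –CH2X: halogen on sp³ carbon → alkyl halide.
  CH(COCH3): pendant –COCH3: carbonyl C bonded to two carbons → ketone.
  CH(CH2OH): pendant –CH2OH on an sp³ backbone C → alcohol.
  CH(OCOCH3): pendant –OC(=O)CH3: an acyloxy group → ester.
  CHO: terminal –CHO: carbonyl C bonded to H and C → aldehyde.
Ketone appears at: CO, CO, CH(COCH3) → 3.

3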